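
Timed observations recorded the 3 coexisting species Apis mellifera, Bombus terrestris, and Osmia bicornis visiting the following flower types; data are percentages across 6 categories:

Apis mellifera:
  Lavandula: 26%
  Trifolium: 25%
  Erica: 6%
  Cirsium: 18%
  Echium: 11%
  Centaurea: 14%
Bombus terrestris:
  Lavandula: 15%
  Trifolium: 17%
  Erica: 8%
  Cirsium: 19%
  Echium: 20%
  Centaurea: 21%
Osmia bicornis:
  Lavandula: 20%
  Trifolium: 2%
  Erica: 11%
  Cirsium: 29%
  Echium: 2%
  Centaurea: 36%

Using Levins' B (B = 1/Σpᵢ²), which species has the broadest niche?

Convert percentages to proportions (divide by 100).
Σp_mellᵢ² = 0.26² + 0.25² + 0.06² + 0.18² + 0.11² + 0.14² = 0.0676 + 0.0625 + 0.0036 + 0.0324 + 0.0121 + 0.0196 = 0.1978
B_mell = 1 / 0.1978 = 5.0556
Σp_terrᵢ² = 0.15² + 0.17² + 0.08² + 0.19² + 0.20² + 0.21² = 0.0225 + 0.0289 + 0.0064 + 0.0361 + 0.0400 + 0.0441 = 0.1780
B_terr = 1 / 0.1780 = 5.6180
Σp_bicoᵢ² = 0.20² + 0.02² + 0.11² + 0.29² + 0.02² + 0.36² = 0.0400 + 0.0004 + 0.0121 + 0.0841 + 0.0004 + 0.1296 = 0.2666
B_bico = 1 / 0.2666 = 3.7509
Highest B → broadest niche (most generalist): Bombus terrestris (B = 5.62).

Bombus terrestris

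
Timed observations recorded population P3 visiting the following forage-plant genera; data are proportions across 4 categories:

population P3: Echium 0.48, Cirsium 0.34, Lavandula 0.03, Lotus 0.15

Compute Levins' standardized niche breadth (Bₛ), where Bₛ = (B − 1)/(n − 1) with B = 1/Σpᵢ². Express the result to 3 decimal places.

Σpᵢ² = 0.48² + 0.34² + 0.03² + 0.15² = 0.2304 + 0.1156 + 0.0009 + 0.0225 = 0.3694
B = 1 / 0.3694 = 2.70709
Bₛ = (B − 1)/(n − 1) = (2.70709 − 1)/(4 − 1) = 1.70709/3 = 0.56903

0.569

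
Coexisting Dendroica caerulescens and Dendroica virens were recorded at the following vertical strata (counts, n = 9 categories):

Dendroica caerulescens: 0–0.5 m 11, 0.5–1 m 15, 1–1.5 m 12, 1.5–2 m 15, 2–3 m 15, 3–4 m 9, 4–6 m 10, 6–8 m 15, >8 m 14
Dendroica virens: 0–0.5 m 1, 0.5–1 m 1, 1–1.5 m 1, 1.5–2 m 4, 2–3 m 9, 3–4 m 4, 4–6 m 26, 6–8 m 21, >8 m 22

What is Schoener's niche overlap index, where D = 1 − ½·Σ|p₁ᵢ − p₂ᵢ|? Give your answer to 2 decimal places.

Proportions for Dendroica caerulescens (n=116): 11/116=0.0948, 15/116=0.1293, 12/116=0.1034, 15/116=0.1293, 15/116=0.1293, 9/116=0.0776, 10/116=0.0862, 15/116=0.1293, 14/116=0.1207
Proportions for Dendroica virens (n=89): 1/89=0.0112, 1/89=0.0112, 1/89=0.0112, 4/89=0.0449, 9/89=0.1011, 4/89=0.0449, 26/89=0.2921, 21/89=0.2360, 22/89=0.2472
Σ|p₁ᵢ − p₂ᵢ| = 0.0836 + 0.1181 + 0.0922 + 0.0844 + 0.0282 + 0.0327 + 0.2059 + 0.1067 + 0.1265 = 0.8783
D = 1 − ½ × 0.8783 = 1 − 0.43915 = 0.56085

0.56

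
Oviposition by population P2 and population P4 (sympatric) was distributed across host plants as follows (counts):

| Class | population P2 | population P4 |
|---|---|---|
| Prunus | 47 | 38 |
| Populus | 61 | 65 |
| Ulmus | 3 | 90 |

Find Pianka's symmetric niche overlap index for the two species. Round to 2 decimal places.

0.67

Proportions for population P2 (n=111): 47/111=0.4234, 61/111=0.5495, 3/111=0.0270
Proportions for population P4 (n=193): 38/193=0.1969, 65/193=0.3368, 90/193=0.4663
Σ p₁ᵢp₂ᵢ = 0.083367 + 0.185072 + 0.012590 = 0.281029
Σp_1ᵢ² = 0.4234² + 0.5495² + 0.0270² = 0.179268 + 0.301950 + 0.000729 = 0.481947
Σp_2ᵢ² = 0.1969² + 0.3368² + 0.4663² = 0.038770 + 0.113434 + 0.217436 = 0.369640
O = 0.281029 / √(0.481947 × 0.369640) = 0.281029 / 0.4220745 = 0.6658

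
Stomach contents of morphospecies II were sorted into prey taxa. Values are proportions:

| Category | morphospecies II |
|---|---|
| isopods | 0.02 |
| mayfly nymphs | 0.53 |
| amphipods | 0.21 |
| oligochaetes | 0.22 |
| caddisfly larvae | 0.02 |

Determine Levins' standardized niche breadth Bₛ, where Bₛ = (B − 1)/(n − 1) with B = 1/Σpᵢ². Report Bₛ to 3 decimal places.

0.418

Σpᵢ² = 0.02² + 0.53² + 0.21² + 0.22² + 0.02² = 0.0004 + 0.2809 + 0.0441 + 0.0484 + 0.0004 = 0.3742
B = 1 / 0.3742 = 2.67237
Bₛ = (B − 1)/(n − 1) = (2.67237 − 1)/(5 − 1) = 1.67237/4 = 0.41809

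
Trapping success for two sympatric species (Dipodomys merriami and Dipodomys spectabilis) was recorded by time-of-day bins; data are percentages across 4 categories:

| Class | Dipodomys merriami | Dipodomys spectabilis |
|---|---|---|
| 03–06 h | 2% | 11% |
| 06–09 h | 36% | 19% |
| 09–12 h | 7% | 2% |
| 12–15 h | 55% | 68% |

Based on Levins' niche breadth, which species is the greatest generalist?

Dipodomys merriami

Convert percentages to proportions (divide by 100).
Σp_merrᵢ² = 0.02² + 0.36² + 0.07² + 0.55² = 0.0004 + 0.1296 + 0.0049 + 0.3025 = 0.4374
B_merr = 1 / 0.4374 = 2.2862
Σp_specᵢ² = 0.11² + 0.19² + 0.02² + 0.68² = 0.0121 + 0.0361 + 0.0004 + 0.4624 = 0.5110
B_spec = 1 / 0.5110 = 1.9569
Highest B → broadest niche (most generalist): Dipodomys merriami (B = 2.29).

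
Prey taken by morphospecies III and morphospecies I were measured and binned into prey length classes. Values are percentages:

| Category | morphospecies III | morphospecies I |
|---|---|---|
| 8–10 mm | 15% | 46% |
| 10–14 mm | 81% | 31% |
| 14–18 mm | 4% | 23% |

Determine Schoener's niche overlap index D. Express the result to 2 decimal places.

Convert percentages to proportions (divide by 100).
Σ|p₁ᵢ − p₂ᵢ| = 0.31 + 0.50 + 0.19 = 1.00
D = 1 − ½ × 1.00 = 1 − 0.500 = 0.5000

0.50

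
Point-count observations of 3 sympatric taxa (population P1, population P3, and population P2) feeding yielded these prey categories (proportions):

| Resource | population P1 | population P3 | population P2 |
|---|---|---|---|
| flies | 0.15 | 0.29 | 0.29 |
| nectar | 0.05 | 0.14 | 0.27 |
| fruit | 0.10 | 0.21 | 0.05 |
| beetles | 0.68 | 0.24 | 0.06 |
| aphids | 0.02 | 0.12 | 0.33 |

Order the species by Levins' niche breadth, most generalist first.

Σp_P1ᵢ² = 0.15² + 0.05² + 0.10² + 0.68² + 0.02² = 0.0225 + 0.0025 + 0.0100 + 0.4624 + 0.0004 = 0.4978
B_P1 = 1 / 0.4978 = 2.0088
Σp_P3ᵢ² = 0.29² + 0.14² + 0.21² + 0.24² + 0.12² = 0.0841 + 0.0196 + 0.0441 + 0.0576 + 0.0144 = 0.2198
B_P3 = 1 / 0.2198 = 4.5496
Σp_P2ᵢ² = 0.29² + 0.27² + 0.05² + 0.06² + 0.33² = 0.0841 + 0.0729 + 0.0025 + 0.0036 + 0.1089 = 0.2720
B_P2 = 1 / 0.2720 = 3.6765
Ranking by B (broadest → narrowest): population P3 (4.55) > population P2 (3.68) > population P1 (2.01)

population P3 > population P2 > population P1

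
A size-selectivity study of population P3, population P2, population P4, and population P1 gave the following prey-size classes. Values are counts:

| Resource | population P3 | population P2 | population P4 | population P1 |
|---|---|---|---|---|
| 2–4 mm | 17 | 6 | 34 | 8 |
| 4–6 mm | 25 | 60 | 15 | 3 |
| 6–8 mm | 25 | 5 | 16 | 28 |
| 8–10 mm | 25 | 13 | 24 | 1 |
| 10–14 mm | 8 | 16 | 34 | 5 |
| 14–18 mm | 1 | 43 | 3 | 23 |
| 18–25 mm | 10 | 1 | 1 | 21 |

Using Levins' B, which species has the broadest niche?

population P3

Proportions for population P3 (n=111): 17/111=0.1532, 25/111=0.2252, 25/111=0.2252, 25/111=0.2252, 8/111=0.0721, 1/111=0.0090, 10/111=0.0901
Proportions for population P2 (n=144): 6/144=0.0417, 60/144=0.4167, 5/144=0.0347, 13/144=0.0903, 16/144=0.1111, 43/144=0.2986, 1/144=0.0069
Proportions for population P4 (n=127): 34/127=0.2677, 15/127=0.1181, 16/127=0.1260, 24/127=0.1890, 34/127=0.2677, 3/127=0.0236, 1/127=0.0079
Proportions for population P1 (n=89): 8/89=0.0899, 3/89=0.0337, 28/89=0.3146, 1/89=0.0112, 5/89=0.0562, 23/89=0.2584, 21/89=0.2360
Σp_P3ᵢ² = 0.1532² + 0.2252² + 0.2252² + 0.2252² + 0.0721² + 0.0090² + 0.0901² = 0.023470 + 0.050715 + 0.050715 + 0.050715 + 0.005198 + 0.000081 + 0.008118 = 0.189012
B_P3 = 1 / 0.189012 = 5.2907
Σp_P2ᵢ² = 0.0417² + 0.4167² + 0.0347² + 0.0903² + 0.1111² + 0.2986² + 0.0069² = 0.001739 + 0.173639 + 0.001204 + 0.008154 + 0.012343 + 0.089162 + 0.000048 = 0.286289
B_P2 = 1 / 0.286289 = 3.4930
Σp_P4ᵢ² = 0.2677² + 0.1181² + 0.1260² + 0.1890² + 0.2677² + 0.0236² + 0.0079² = 0.071663 + 0.013948 + 0.015876 + 0.035721 + 0.071663 + 0.000557 + 0.000062 = 0.209490
B_P4 = 1 / 0.209490 = 4.7735
Σp_P1ᵢ² = 0.0899² + 0.0337² + 0.3146² + 0.0112² + 0.0562² + 0.2584² + 0.2360² = 0.008082 + 0.001136 + 0.098973 + 0.000125 + 0.003158 + 0.066771 + 0.055696 = 0.233941
B_P1 = 1 / 0.233941 = 4.2746
Highest B → broadest niche (most generalist): population P3 (B = 5.29).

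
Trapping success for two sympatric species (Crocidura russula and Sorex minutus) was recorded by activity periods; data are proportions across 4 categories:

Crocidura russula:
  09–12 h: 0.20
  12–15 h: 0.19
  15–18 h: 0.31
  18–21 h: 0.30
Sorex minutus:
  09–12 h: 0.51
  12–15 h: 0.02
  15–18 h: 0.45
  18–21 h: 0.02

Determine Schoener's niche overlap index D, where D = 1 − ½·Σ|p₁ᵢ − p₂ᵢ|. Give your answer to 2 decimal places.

0.55

Σ|p₁ᵢ − p₂ᵢ| = 0.31 + 0.17 + 0.14 + 0.28 = 0.90
D = 1 − ½ × 0.90 = 1 − 0.450 = 0.5500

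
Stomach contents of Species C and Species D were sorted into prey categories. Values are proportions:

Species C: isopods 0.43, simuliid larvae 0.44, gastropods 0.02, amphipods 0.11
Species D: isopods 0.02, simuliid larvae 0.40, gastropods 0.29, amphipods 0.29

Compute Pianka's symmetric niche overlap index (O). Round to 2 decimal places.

Σ p₁ᵢp₂ᵢ = 0.0086 + 0.1760 + 0.0058 + 0.0319 = 0.2223
Σp_1ᵢ² = 0.43² + 0.44² + 0.02² + 0.11² = 0.1849 + 0.1936 + 0.0004 + 0.0121 = 0.3910
Σp_2ᵢ² = 0.02² + 0.40² + 0.29² + 0.29² = 0.0004 + 0.1600 + 0.0841 + 0.0841 = 0.3286
O = 0.2223 / √(0.3910 × 0.3286) = 0.2223 / 0.35844 = 0.6202

0.62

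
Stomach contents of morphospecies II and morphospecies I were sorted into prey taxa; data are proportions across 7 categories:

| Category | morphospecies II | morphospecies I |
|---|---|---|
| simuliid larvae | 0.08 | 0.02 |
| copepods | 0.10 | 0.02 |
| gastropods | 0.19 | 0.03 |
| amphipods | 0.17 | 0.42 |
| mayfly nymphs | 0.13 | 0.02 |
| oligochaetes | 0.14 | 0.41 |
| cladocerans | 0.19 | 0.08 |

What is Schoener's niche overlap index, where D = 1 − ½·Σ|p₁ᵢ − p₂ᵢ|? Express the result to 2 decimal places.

Σ|p₁ᵢ − p₂ᵢ| = 0.06 + 0.08 + 0.16 + 0.25 + 0.11 + 0.27 + 0.11 = 1.04
D = 1 − ½ × 1.04 = 1 − 0.520 = 0.4800

0.48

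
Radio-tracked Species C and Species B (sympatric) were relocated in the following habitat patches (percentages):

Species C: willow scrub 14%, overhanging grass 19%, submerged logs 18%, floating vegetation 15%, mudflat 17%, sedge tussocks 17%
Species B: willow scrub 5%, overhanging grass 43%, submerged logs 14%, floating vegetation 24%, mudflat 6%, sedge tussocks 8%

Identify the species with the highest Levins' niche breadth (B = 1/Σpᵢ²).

Convert percentages to proportions (divide by 100).
Σp_Cᵢ² = 0.14² + 0.19² + 0.18² + 0.15² + 0.17² + 0.17² = 0.0196 + 0.0361 + 0.0324 + 0.0225 + 0.0289 + 0.0289 = 0.1684
B_C = 1 / 0.1684 = 5.9382
Σp_Bᵢ² = 0.05² + 0.43² + 0.14² + 0.24² + 0.06² + 0.08² = 0.0025 + 0.1849 + 0.0196 + 0.0576 + 0.0036 + 0.0064 = 0.2746
B_B = 1 / 0.2746 = 3.6417
Highest B → broadest niche (most generalist): Species C (B = 5.94).

Species C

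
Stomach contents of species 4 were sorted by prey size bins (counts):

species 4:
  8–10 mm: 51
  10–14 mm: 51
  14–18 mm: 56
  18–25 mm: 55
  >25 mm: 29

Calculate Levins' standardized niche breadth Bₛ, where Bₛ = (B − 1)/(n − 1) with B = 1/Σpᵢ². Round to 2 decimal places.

0.95

Proportions for species 4 (n=242): 51/242=0.2107, 51/242=0.2107, 56/242=0.2314, 55/242=0.2273, 29/242=0.1198
Σpᵢ² = 0.2107² + 0.2107² + 0.2314² + 0.2273² + 0.1198² = 0.044394 + 0.044394 + 0.053546 + 0.051665 + 0.014352 = 0.208351
B = 1 / 0.208351 = 4.7996
Bₛ = (B − 1)/(n − 1) = (4.7996 − 1)/(5 − 1) = 3.7996/4 = 0.9499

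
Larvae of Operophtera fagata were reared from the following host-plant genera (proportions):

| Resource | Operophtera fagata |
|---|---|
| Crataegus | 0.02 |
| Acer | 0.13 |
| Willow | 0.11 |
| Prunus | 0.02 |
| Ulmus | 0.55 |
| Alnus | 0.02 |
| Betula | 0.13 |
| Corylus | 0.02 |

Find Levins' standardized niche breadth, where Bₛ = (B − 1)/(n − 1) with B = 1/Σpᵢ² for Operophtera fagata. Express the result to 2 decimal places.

Σpᵢ² = 0.02² + 0.13² + 0.11² + 0.02² + 0.55² + 0.02² + 0.13² + 0.02² = 0.0004 + 0.0169 + 0.0121 + 0.0004 + 0.3025 + 0.0004 + 0.0169 + 0.0004 = 0.3500
B = 1 / 0.3500 = 2.8571
Bₛ = (B − 1)/(n − 1) = (2.8571 − 1)/(8 − 1) = 1.8571/7 = 0.2653

0.27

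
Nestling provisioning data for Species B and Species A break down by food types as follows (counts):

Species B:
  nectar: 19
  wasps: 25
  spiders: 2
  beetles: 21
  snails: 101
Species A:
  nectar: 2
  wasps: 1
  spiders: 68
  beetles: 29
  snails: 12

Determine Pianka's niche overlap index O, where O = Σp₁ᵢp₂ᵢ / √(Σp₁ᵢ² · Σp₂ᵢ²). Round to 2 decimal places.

Proportions for Species B (n=168): 19/168=0.1131, 25/168=0.1488, 2/168=0.0119, 21/168=0.1250, 101/168=0.6012
Proportions for Species A (n=112): 2/112=0.0179, 1/112=0.0089, 68/112=0.6071, 29/112=0.2589, 12/112=0.1071
Σ p₁ᵢp₂ᵢ = 0.002024 + 0.001324 + 0.007224 + 0.032363 + 0.064389 = 0.107324
Σp_1ᵢ² = 0.1131² + 0.1488² + 0.0119² + 0.1250² + 0.6012² = 0.012792 + 0.022141 + 0.000142 + 0.015625 + 0.361441 = 0.412141
Σp_2ᵢ² = 0.0179² + 0.0089² + 0.6071² + 0.2589² + 0.1071² = 0.000320 + 0.000079 + 0.368570 + 0.067029 + 0.011470 = 0.447468
O = 0.107324 / √(0.412141 × 0.447468) = 0.107324 / 0.4294414 = 0.2499

0.25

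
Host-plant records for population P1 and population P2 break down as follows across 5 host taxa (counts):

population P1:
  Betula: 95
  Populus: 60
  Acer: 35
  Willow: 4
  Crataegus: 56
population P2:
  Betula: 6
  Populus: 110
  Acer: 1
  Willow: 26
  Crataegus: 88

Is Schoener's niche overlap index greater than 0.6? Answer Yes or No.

Proportions for population P1 (n=250): 95/250=0.3800, 60/250=0.2400, 35/250=0.1400, 4/250=0.0160, 56/250=0.2240
Proportions for population P2 (n=231): 6/231=0.0260, 110/231=0.4762, 1/231=0.0043, 26/231=0.1126, 88/231=0.3810
Σ|p₁ᵢ − p₂ᵢ| = 0.3540 + 0.2362 + 0.1357 + 0.0966 + 0.1570 = 0.9795
D = 1 − ½ × 0.9795 = 1 − 0.48975 = 0.51025
D = 0.51025 < 0.6 → No.

No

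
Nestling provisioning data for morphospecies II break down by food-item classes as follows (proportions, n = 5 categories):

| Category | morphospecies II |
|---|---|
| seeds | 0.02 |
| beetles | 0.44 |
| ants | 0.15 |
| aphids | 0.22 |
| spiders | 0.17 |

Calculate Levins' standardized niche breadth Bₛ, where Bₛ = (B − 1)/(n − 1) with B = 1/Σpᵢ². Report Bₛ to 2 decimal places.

0.60

Σpᵢ² = 0.02² + 0.44² + 0.15² + 0.22² + 0.17² = 0.0004 + 0.1936 + 0.0225 + 0.0484 + 0.0289 = 0.2938
B = 1 / 0.2938 = 3.4037
Bₛ = (B − 1)/(n − 1) = (3.4037 − 1)/(5 − 1) = 2.4037/4 = 0.6009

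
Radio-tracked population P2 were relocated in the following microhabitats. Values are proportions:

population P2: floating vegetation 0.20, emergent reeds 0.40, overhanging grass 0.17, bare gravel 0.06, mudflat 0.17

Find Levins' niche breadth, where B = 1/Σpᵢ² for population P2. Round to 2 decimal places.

Σpᵢ² = 0.20² + 0.40² + 0.17² + 0.06² + 0.17² = 0.0400 + 0.1600 + 0.0289 + 0.0036 + 0.0289 = 0.2614
B = 1 / 0.2614 = 3.8256

3.83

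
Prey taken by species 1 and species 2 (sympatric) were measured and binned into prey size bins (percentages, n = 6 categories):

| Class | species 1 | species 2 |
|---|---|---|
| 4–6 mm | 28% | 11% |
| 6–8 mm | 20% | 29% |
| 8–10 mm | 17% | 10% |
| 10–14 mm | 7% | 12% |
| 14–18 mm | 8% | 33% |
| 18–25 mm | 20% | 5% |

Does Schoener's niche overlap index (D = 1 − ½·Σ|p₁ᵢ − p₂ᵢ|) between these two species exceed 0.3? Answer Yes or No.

Convert percentages to proportions (divide by 100).
Σ|p₁ᵢ − p₂ᵢ| = 0.17 + 0.09 + 0.07 + 0.05 + 0.25 + 0.15 = 0.78
D = 1 − ½ × 0.78 = 1 − 0.390 = 0.6100
D = 0.6100 > 0.3 → Yes.

Yes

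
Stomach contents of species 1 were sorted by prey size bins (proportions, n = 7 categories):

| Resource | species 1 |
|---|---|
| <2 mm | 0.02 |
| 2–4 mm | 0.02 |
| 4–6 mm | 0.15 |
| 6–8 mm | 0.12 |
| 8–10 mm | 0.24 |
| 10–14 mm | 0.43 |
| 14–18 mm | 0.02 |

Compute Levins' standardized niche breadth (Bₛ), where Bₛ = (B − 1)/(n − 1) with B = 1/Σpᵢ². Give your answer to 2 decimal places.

Σpᵢ² = 0.02² + 0.02² + 0.15² + 0.12² + 0.24² + 0.43² + 0.02² = 0.0004 + 0.0004 + 0.0225 + 0.0144 + 0.0576 + 0.1849 + 0.0004 = 0.2806
B = 1 / 0.2806 = 3.5638
Bₛ = (B − 1)/(n − 1) = (3.5638 − 1)/(7 − 1) = 2.5638/6 = 0.4273

0.43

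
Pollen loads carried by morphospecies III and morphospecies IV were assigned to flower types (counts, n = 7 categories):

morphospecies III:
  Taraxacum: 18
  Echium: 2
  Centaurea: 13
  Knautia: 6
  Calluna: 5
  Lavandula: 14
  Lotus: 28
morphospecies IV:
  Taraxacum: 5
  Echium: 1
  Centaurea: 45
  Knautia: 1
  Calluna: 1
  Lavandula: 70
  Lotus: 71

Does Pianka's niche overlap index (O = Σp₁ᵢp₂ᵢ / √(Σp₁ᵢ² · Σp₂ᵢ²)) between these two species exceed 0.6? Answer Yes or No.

Yes

Proportions for morphospecies III (n=86): 18/86=0.2093, 2/86=0.0233, 13/86=0.1512, 6/86=0.0698, 5/86=0.0581, 14/86=0.1628, 28/86=0.3256
Proportions for morphospecies IV (n=194): 5/194=0.0258, 1/194=0.0052, 45/194=0.2320, 1/194=0.0052, 1/194=0.0052, 70/194=0.3608, 71/194=0.3660
Σ p₁ᵢp₂ᵢ = 0.005400 + 0.000121 + 0.035078 + 0.000363 + 0.000302 + 0.058738 + 0.119170 = 0.219172
Σp_1ᵢ² = 0.2093² + 0.0233² + 0.1512² + 0.0698² + 0.0581² + 0.1628² + 0.3256² = 0.043806 + 0.000543 + 0.022861 + 0.004872 + 0.003376 + 0.026504 + 0.106015 = 0.207977
Σp_2ᵢ² = 0.0258² + 0.0052² + 0.2320² + 0.0052² + 0.0052² + 0.3608² + 0.3660² = 0.000666 + 0.000027 + 0.053824 + 0.000027 + 0.000027 + 0.130177 + 0.133956 = 0.318704
O = 0.219172 / √(0.207977 × 0.318704) = 0.219172 / 0.2574550 = 0.8513
O = 0.8513 > 0.6 → Yes.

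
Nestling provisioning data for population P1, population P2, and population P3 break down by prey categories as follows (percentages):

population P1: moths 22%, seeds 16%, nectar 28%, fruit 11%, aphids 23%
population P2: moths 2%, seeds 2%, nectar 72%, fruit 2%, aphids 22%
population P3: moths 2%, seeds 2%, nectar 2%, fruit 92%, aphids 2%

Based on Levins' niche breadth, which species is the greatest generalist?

population P1

Convert percentages to proportions (divide by 100).
Σp_P1ᵢ² = 0.22² + 0.16² + 0.28² + 0.11² + 0.23² = 0.0484 + 0.0256 + 0.0784 + 0.0121 + 0.0529 = 0.2174
B_P1 = 1 / 0.2174 = 4.5998
Σp_P2ᵢ² = 0.02² + 0.02² + 0.72² + 0.02² + 0.22² = 0.0004 + 0.0004 + 0.5184 + 0.0004 + 0.0484 = 0.5680
B_P2 = 1 / 0.5680 = 1.7606
Σp_P3ᵢ² = 0.02² + 0.02² + 0.02² + 0.92² + 0.02² = 0.0004 + 0.0004 + 0.0004 + 0.8464 + 0.0004 = 0.8480
B_P3 = 1 / 0.8480 = 1.1792
Highest B → broadest niche (most generalist): population P1 (B = 4.60).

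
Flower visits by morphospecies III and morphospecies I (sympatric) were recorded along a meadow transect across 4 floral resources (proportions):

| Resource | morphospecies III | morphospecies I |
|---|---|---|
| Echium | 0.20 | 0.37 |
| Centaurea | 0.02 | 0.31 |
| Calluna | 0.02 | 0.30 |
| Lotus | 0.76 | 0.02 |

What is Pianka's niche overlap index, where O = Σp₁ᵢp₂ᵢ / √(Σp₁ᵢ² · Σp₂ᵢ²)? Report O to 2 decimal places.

Σ p₁ᵢp₂ᵢ = 0.0740 + 0.0062 + 0.0060 + 0.0152 = 0.1014
Σp_1ᵢ² = 0.20² + 0.02² + 0.02² + 0.76² = 0.0400 + 0.0004 + 0.0004 + 0.5776 = 0.6184
Σp_2ᵢ² = 0.37² + 0.31² + 0.30² + 0.02² = 0.1369 + 0.0961 + 0.0900 + 0.0004 = 0.3234
O = 0.1014 / √(0.6184 × 0.3234) = 0.1014 / 0.44720 = 0.2267

0.23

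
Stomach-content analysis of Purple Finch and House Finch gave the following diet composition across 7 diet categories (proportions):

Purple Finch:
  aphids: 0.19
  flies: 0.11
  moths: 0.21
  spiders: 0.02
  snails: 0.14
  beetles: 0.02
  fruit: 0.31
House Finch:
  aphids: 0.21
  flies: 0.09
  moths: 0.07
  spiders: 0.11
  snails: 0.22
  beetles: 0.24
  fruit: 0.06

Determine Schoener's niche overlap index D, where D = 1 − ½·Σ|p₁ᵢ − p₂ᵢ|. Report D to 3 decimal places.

0.590

Σ|p₁ᵢ − p₂ᵢ| = 0.02 + 0.02 + 0.14 + 0.09 + 0.08 + 0.22 + 0.25 = 0.82
D = 1 − ½ × 0.82 = 1 − 0.410 = 0.59000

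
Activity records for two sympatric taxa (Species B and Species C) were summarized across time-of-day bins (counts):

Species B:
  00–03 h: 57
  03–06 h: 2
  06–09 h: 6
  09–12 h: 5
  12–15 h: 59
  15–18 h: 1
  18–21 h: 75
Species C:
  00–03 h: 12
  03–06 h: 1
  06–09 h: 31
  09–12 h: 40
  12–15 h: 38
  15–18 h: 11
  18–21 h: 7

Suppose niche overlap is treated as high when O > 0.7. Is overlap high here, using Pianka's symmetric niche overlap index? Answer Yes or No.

No

Proportions for Species B (n=205): 57/205=0.2780, 2/205=0.0098, 6/205=0.0293, 5/205=0.0244, 59/205=0.2878, 1/205=0.0049, 75/205=0.3659
Proportions for Species C (n=140): 12/140=0.0857, 1/140=0.0071, 31/140=0.2214, 40/140=0.2857, 38/140=0.2714, 11/140=0.0786, 7/140=0.0500
Σ p₁ᵢp₂ᵢ = 0.023825 + 0.000070 + 0.006487 + 0.006971 + 0.078109 + 0.000385 + 0.018295 = 0.134142
Σp_1ᵢ² = 0.2780² + 0.0098² + 0.0293² + 0.0244² + 0.2878² + 0.0049² + 0.3659² = 0.077284 + 0.000096 + 0.000858 + 0.000595 + 0.082829 + 0.000024 + 0.133883 = 0.295569
Σp_2ᵢ² = 0.0857² + 0.0071² + 0.2214² + 0.2857² + 0.2714² + 0.0786² + 0.0500² = 0.007344 + 0.000050 + 0.049018 + 0.081624 + 0.073658 + 0.006178 + 0.002500 = 0.220372
O = 0.134142 / √(0.295569 × 0.220372) = 0.134142 / 0.2552159 = 0.5256
O = 0.5256 < 0.7 → No.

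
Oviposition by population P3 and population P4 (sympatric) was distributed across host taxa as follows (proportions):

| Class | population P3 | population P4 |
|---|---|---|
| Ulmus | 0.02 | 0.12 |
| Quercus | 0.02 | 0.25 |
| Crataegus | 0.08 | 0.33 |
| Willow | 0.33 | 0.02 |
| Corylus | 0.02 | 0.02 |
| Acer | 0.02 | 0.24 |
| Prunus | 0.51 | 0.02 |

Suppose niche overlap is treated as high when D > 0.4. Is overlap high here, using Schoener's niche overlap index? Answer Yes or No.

Σ|p₁ᵢ − p₂ᵢ| = 0.10 + 0.23 + 0.25 + 0.31 + 0.00 + 0.22 + 0.49 = 1.60
D = 1 − ½ × 1.60 = 1 − 0.800 = 0.2000
D = 0.2000 < 0.4 → No.

No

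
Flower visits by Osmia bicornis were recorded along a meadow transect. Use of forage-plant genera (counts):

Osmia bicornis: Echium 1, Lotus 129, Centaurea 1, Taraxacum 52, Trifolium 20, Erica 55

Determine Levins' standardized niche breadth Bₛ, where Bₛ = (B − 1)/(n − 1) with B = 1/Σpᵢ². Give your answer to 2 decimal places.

0.38

Proportions for Osmia bicornis (n=258): 1/258=0.0039, 129/258=0.5000, 1/258=0.0039, 52/258=0.2016, 20/258=0.0775, 55/258=0.2132
Σpᵢ² = 0.0039² + 0.5000² + 0.0039² + 0.2016² + 0.0775² + 0.2132² = 0.000015 + 0.250000 + 0.000015 + 0.040643 + 0.006006 + 0.045454 = 0.342133
B = 1 / 0.342133 = 2.9228
Bₛ = (B − 1)/(n − 1) = (2.9228 − 1)/(6 − 1) = 1.9228/5 = 0.3846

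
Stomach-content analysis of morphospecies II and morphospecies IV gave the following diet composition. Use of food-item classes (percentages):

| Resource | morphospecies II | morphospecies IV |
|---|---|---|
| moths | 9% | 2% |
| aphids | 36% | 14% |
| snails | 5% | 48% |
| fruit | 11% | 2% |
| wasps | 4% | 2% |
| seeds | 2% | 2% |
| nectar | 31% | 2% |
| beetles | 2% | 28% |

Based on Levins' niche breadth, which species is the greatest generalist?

morphospecies II

Convert percentages to proportions (divide by 100).
Σp_IIᵢ² = 0.09² + 0.36² + 0.05² + 0.11² + 0.04² + 0.02² + 0.31² + 0.02² = 0.0081 + 0.1296 + 0.0025 + 0.0121 + 0.0016 + 0.0004 + 0.0961 + 0.0004 = 0.2508
B_II = 1 / 0.2508 = 3.9872
Σp_IVᵢ² = 0.02² + 0.14² + 0.48² + 0.02² + 0.02² + 0.02² + 0.02² + 0.28² = 0.0004 + 0.0196 + 0.2304 + 0.0004 + 0.0004 + 0.0004 + 0.0004 + 0.0784 = 0.3304
B_IV = 1 / 0.3304 = 3.0266
Highest B → broadest niche (most generalist): morphospecies II (B = 3.99).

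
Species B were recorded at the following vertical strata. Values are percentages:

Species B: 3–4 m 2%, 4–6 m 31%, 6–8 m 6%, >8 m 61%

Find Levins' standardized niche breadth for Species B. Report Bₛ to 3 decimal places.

0.373

Convert percentages to proportions (divide by 100).
Σpᵢ² = 0.02² + 0.31² + 0.06² + 0.61² = 0.0004 + 0.0961 + 0.0036 + 0.3721 = 0.4722
B = 1 / 0.4722 = 2.11775
Bₛ = (B − 1)/(n − 1) = (2.11775 − 1)/(4 − 1) = 1.11775/3 = 0.37258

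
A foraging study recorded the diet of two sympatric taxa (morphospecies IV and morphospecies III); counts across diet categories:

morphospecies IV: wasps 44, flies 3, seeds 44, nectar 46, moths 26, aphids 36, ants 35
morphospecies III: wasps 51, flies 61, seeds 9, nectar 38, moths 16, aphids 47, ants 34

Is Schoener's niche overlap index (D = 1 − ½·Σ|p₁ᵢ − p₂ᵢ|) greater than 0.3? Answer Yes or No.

Proportions for morphospecies IV (n=234): 44/234=0.1880, 3/234=0.0128, 44/234=0.1880, 46/234=0.1966, 26/234=0.1111, 36/234=0.1538, 35/234=0.1496
Proportions for morphospecies III (n=256): 51/256=0.1992, 61/256=0.2383, 9/256=0.0352, 38/256=0.1484, 16/256=0.0625, 47/256=0.1836, 34/256=0.1328
Σ|p₁ᵢ − p₂ᵢ| = 0.0112 + 0.2255 + 0.1528 + 0.0482 + 0.0486 + 0.0298 + 0.0168 = 0.5329
D = 1 − ½ × 0.5329 = 1 − 0.26645 = 0.73355
D = 0.73355 > 0.3 → Yes.

Yes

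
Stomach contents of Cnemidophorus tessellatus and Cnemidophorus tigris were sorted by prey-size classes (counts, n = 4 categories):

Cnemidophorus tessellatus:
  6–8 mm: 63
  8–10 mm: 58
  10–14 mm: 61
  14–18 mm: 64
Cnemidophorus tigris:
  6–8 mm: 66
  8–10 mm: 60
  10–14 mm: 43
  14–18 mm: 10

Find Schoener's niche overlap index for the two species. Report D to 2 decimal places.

Proportions for Cnemidophorus tessellatus (n=246): 63/246=0.2561, 58/246=0.2358, 61/246=0.2480, 64/246=0.2602
Proportions for Cnemidophorus tigris (n=179): 66/179=0.3687, 60/179=0.3352, 43/179=0.2402, 10/179=0.0559
Σ|p₁ᵢ − p₂ᵢ| = 0.1126 + 0.0994 + 0.0078 + 0.2043 = 0.4241
D = 1 − ½ × 0.4241 = 1 − 0.21205 = 0.78795

0.79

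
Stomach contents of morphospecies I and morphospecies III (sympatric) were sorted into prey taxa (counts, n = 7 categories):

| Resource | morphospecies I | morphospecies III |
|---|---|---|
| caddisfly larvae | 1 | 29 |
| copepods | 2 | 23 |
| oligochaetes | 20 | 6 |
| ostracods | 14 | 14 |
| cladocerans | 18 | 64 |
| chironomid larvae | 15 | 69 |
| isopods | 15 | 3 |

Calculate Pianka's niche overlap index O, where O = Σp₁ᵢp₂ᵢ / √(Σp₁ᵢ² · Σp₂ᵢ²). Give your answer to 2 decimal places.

0.69

Proportions for morphospecies I (n=85): 1/85=0.0118, 2/85=0.0235, 20/85=0.2353, 14/85=0.1647, 18/85=0.2118, 15/85=0.1765, 15/85=0.1765
Proportions for morphospecies III (n=208): 29/208=0.1394, 23/208=0.1106, 6/208=0.0288, 14/208=0.0673, 64/208=0.3077, 69/208=0.3317, 3/208=0.0144
Σ p₁ᵢp₂ᵢ = 0.001645 + 0.002599 + 0.006777 + 0.011084 + 0.065171 + 0.058545 + 0.002542 = 0.148363
Σp_1ᵢ² = 0.0118² + 0.0235² + 0.2353² + 0.1647² + 0.2118² + 0.1765² + 0.1765² = 0.000139 + 0.000552 + 0.055366 + 0.027126 + 0.044859 + 0.031152 + 0.031152 = 0.190346
Σp_2ᵢ² = 0.1394² + 0.1106² + 0.0288² + 0.0673² + 0.3077² + 0.3317² + 0.0144² = 0.019432 + 0.012232 + 0.000829 + 0.004529 + 0.094679 + 0.110025 + 0.000207 = 0.241933
O = 0.148363 / √(0.190346 × 0.241933) = 0.148363 / 0.2145949 = 0.6914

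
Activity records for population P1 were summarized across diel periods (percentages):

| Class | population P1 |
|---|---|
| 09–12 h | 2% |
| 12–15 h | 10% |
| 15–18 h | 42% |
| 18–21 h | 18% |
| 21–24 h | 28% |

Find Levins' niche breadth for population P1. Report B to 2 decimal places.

3.36

Convert percentages to proportions (divide by 100).
Σpᵢ² = 0.02² + 0.10² + 0.42² + 0.18² + 0.28² = 0.0004 + 0.0100 + 0.1764 + 0.0324 + 0.0784 = 0.2976
B = 1 / 0.2976 = 3.3602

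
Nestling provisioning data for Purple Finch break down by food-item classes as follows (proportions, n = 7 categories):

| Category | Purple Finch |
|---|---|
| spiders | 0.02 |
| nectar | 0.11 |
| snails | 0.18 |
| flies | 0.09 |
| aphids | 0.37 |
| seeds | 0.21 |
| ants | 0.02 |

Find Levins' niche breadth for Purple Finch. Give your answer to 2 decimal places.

Σpᵢ² = 0.02² + 0.11² + 0.18² + 0.09² + 0.37² + 0.21² + 0.02² = 0.0004 + 0.0121 + 0.0324 + 0.0081 + 0.1369 + 0.0441 + 0.0004 = 0.2344
B = 1 / 0.2344 = 4.2662

4.27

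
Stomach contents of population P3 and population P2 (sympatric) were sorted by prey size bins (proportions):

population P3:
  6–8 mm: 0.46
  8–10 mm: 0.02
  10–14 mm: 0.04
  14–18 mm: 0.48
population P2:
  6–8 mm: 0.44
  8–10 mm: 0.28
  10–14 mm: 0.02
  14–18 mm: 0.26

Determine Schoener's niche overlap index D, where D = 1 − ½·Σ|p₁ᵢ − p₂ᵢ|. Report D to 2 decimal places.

0.74

Σ|p₁ᵢ − p₂ᵢ| = 0.02 + 0.26 + 0.02 + 0.22 = 0.52
D = 1 − ½ × 0.52 = 1 − 0.260 = 0.7400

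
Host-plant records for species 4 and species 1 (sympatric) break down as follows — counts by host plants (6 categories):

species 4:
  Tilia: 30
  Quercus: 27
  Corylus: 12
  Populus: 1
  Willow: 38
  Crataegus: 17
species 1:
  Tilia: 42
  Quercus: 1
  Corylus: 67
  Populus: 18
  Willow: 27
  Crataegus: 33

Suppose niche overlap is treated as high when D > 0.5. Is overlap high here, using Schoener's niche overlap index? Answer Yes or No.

Proportions for species 4 (n=125): 30/125=0.2400, 27/125=0.2160, 12/125=0.0960, 1/125=0.0080, 38/125=0.3040, 17/125=0.1360
Proportions for species 1 (n=188): 42/188=0.2234, 1/188=0.0053, 67/188=0.3564, 18/188=0.0957, 27/188=0.1436, 33/188=0.1755
Σ|p₁ᵢ − p₂ᵢ| = 0.0166 + 0.2107 + 0.2604 + 0.0877 + 0.1604 + 0.0395 = 0.7753
D = 1 − ½ × 0.7753 = 1 − 0.38765 = 0.61235
D = 0.61235 > 0.5 → Yes.

Yes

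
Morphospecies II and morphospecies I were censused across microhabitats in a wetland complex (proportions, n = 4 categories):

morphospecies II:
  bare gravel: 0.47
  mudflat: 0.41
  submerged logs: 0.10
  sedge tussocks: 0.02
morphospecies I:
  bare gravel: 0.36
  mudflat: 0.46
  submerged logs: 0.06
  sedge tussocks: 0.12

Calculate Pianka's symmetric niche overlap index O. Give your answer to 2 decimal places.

Σ p₁ᵢp₂ᵢ = 0.1692 + 0.1886 + 0.0060 + 0.0024 = 0.3662
Σp_1ᵢ² = 0.47² + 0.41² + 0.10² + 0.02² = 0.2209 + 0.1681 + 0.0100 + 0.0004 = 0.3994
Σp_2ᵢ² = 0.36² + 0.46² + 0.06² + 0.12² = 0.1296 + 0.2116 + 0.0036 + 0.0144 = 0.3592
O = 0.3662 / √(0.3994 × 0.3592) = 0.3662 / 0.37877 = 0.9668

0.97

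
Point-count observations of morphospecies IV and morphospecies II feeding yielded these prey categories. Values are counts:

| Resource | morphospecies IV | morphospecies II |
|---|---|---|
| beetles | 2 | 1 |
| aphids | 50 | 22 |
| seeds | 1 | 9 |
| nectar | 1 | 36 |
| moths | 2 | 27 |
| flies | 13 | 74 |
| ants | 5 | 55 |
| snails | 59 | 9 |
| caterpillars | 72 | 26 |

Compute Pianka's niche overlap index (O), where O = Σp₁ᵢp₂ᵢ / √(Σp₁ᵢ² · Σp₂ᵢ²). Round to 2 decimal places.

Proportions for morphospecies IV (n=205): 2/205=0.0098, 50/205=0.2439, 1/205=0.0049, 1/205=0.0049, 2/205=0.0098, 13/205=0.0634, 5/205=0.0244, 59/205=0.2878, 72/205=0.3512
Proportions for morphospecies II (n=259): 1/259=0.0039, 22/259=0.0849, 9/259=0.0347, 36/259=0.1390, 27/259=0.1042, 74/259=0.2857, 55/259=0.2124, 9/259=0.0347, 26/259=0.1004
Σ p₁ᵢp₂ᵢ = 0.000038 + 0.020707 + 0.000170 + 0.000681 + 0.001021 + 0.018113 + 0.005183 + 0.009987 + 0.035260 = 0.091160
Σp_1ᵢ² = 0.0098² + 0.2439² + 0.0049² + 0.0049² + 0.0098² + 0.0634² + 0.0244² + 0.2878² + 0.3512² = 0.000096 + 0.059487 + 0.000024 + 0.000024 + 0.000096 + 0.004020 + 0.000595 + 0.082829 + 0.123341 = 0.270512
Σp_2ᵢ² = 0.0039² + 0.0849² + 0.0347² + 0.1390² + 0.1042² + 0.2857² + 0.2124² + 0.0347² + 0.1004² = 0.000015 + 0.007208 + 0.001204 + 0.019321 + 0.010858 + 0.081624 + 0.045114 + 0.001204 + 0.010080 = 0.176628
O = 0.091160 / √(0.270512 × 0.176628) = 0.091160 / 0.2185864 = 0.4170

0.42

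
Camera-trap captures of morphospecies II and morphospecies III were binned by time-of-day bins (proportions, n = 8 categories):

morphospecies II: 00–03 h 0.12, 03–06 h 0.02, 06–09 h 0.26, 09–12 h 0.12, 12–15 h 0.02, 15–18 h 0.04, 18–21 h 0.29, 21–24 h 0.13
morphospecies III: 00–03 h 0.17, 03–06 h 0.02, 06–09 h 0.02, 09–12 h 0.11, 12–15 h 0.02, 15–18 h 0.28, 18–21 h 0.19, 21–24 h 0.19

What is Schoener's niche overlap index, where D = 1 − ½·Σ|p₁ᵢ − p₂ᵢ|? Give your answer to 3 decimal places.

0.650

Σ|p₁ᵢ − p₂ᵢ| = 0.05 + 0.00 + 0.24 + 0.01 + 0.00 + 0.24 + 0.10 + 0.06 = 0.70
D = 1 − ½ × 0.70 = 1 − 0.350 = 0.65000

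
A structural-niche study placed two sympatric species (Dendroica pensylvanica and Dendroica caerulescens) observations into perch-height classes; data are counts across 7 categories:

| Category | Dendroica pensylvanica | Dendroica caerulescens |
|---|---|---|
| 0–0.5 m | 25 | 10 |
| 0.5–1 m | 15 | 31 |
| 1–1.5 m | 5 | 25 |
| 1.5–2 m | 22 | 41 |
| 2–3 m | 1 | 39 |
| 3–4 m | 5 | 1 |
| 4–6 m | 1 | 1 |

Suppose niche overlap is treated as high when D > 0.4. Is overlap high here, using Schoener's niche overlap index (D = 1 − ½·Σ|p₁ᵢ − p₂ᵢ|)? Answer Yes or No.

Proportions for Dendroica pensylvanica (n=74): 25/74=0.3378, 15/74=0.2027, 5/74=0.0676, 22/74=0.2973, 1/74=0.0135, 5/74=0.0676, 1/74=0.0135
Proportions for Dendroica caerulescens (n=148): 10/148=0.0676, 31/148=0.2095, 25/148=0.1689, 41/148=0.2770, 39/148=0.2635, 1/148=0.0068, 1/148=0.0068
Σ|p₁ᵢ − p₂ᵢ| = 0.2702 + 0.0068 + 0.1013 + 0.0203 + 0.2500 + 0.0608 + 0.0067 = 0.7161
D = 1 − ½ × 0.7161 = 1 − 0.35805 = 0.64195
D = 0.64195 > 0.4 → Yes.

Yes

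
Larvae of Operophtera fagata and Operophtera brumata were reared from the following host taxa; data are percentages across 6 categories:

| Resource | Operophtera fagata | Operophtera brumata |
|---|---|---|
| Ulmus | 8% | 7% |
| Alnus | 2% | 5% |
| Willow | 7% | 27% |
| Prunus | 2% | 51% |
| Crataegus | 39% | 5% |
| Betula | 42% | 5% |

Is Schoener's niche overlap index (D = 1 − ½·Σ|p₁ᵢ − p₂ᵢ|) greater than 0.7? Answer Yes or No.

Convert percentages to proportions (divide by 100).
Σ|p₁ᵢ − p₂ᵢ| = 0.01 + 0.03 + 0.20 + 0.49 + 0.34 + 0.37 = 1.44
D = 1 − ½ × 1.44 = 1 − 0.720 = 0.2800
D = 0.2800 < 0.7 → No.

No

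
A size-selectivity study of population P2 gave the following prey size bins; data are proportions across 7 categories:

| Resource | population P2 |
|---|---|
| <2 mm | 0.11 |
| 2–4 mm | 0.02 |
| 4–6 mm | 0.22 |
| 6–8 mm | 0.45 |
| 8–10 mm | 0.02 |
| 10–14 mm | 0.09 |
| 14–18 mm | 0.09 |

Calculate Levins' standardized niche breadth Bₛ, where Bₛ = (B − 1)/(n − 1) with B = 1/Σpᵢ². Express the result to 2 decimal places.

Σpᵢ² = 0.11² + 0.02² + 0.22² + 0.45² + 0.02² + 0.09² + 0.09² = 0.0121 + 0.0004 + 0.0484 + 0.2025 + 0.0004 + 0.0081 + 0.0081 = 0.2800
B = 1 / 0.2800 = 3.5714
Bₛ = (B − 1)/(n − 1) = (3.5714 − 1)/(7 − 1) = 2.5714/6 = 0.4286

0.43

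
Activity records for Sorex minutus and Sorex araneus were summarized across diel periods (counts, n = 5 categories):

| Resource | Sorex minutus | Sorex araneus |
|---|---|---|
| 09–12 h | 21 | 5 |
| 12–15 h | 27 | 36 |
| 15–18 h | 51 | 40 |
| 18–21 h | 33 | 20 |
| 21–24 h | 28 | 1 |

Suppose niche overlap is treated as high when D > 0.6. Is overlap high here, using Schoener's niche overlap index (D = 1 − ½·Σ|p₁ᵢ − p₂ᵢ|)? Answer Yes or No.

Yes

Proportions for Sorex minutus (n=160): 21/160=0.1313, 27/160=0.1688, 51/160=0.3188, 33/160=0.2063, 28/160=0.1750
Proportions for Sorex araneus (n=102): 5/102=0.0490, 36/102=0.3529, 40/102=0.3922, 20/102=0.1961, 1/102=0.0098
Σ|p₁ᵢ − p₂ᵢ| = 0.0823 + 0.1841 + 0.0734 + 0.0102 + 0.1652 = 0.5152
D = 1 − ½ × 0.5152 = 1 − 0.25760 = 0.74240
D = 0.74240 > 0.6 → Yes.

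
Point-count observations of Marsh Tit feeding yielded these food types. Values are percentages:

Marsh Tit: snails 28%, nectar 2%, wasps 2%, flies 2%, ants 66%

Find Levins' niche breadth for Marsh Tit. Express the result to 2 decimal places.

1.94

Convert percentages to proportions (divide by 100).
Σpᵢ² = 0.28² + 0.02² + 0.02² + 0.02² + 0.66² = 0.0784 + 0.0004 + 0.0004 + 0.0004 + 0.4356 = 0.5152
B = 1 / 0.5152 = 1.9410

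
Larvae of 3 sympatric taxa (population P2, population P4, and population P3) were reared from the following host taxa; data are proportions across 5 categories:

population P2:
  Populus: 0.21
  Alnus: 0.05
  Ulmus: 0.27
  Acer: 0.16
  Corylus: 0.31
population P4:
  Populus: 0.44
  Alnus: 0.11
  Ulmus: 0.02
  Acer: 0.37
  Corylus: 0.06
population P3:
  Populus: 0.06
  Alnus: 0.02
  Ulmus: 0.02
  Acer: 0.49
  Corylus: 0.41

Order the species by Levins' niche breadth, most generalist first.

Σp_P2ᵢ² = 0.21² + 0.05² + 0.27² + 0.16² + 0.31² = 0.0441 + 0.0025 + 0.0729 + 0.0256 + 0.0961 = 0.2412
B_P2 = 1 / 0.2412 = 4.1459
Σp_P4ᵢ² = 0.44² + 0.11² + 0.02² + 0.37² + 0.06² = 0.1936 + 0.0121 + 0.0004 + 0.1369 + 0.0036 = 0.3466
B_P4 = 1 / 0.3466 = 2.8852
Σp_P3ᵢ² = 0.06² + 0.02² + 0.02² + 0.49² + 0.41² = 0.0036 + 0.0004 + 0.0004 + 0.2401 + 0.1681 = 0.4126
B_P3 = 1 / 0.4126 = 2.4237
Ranking by B (broadest → narrowest): population P2 (4.15) > population P4 (2.89) > population P3 (2.42)

population P2 > population P4 > population P3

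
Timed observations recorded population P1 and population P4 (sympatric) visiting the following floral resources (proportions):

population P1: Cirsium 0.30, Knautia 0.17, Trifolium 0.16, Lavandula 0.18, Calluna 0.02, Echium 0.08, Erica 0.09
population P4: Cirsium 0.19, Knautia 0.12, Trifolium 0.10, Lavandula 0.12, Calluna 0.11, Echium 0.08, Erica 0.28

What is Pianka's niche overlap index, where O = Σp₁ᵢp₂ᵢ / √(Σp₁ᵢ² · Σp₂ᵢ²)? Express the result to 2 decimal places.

Σ p₁ᵢp₂ᵢ = 0.0570 + 0.0204 + 0.0160 + 0.0216 + 0.0022 + 0.0064 + 0.0252 = 0.1488
Σp_1ᵢ² = 0.30² + 0.17² + 0.16² + 0.18² + 0.02² + 0.08² + 0.09² = 0.0900 + 0.0289 + 0.0256 + 0.0324 + 0.0004 + 0.0064 + 0.0081 = 0.1918
Σp_2ᵢ² = 0.19² + 0.12² + 0.10² + 0.12² + 0.11² + 0.08² + 0.28² = 0.0361 + 0.0144 + 0.0100 + 0.0144 + 0.0121 + 0.0064 + 0.0784 = 0.1718
O = 0.1488 / √(0.1918 × 0.1718) = 0.1488 / 0.18152 = 0.8197

0.82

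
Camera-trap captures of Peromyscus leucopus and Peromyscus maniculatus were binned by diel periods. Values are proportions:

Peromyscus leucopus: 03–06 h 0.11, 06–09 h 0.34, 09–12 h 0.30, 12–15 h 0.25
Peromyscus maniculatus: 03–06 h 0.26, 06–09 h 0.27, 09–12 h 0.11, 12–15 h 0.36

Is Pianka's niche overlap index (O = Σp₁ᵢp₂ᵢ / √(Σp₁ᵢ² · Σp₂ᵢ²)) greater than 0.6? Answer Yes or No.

Yes

Σ p₁ᵢp₂ᵢ = 0.0286 + 0.0918 + 0.0330 + 0.0900 = 0.2434
Σp_1ᵢ² = 0.11² + 0.34² + 0.30² + 0.25² = 0.0121 + 0.1156 + 0.0900 + 0.0625 = 0.2802
Σp_2ᵢ² = 0.26² + 0.27² + 0.11² + 0.36² = 0.0676 + 0.0729 + 0.0121 + 0.1296 = 0.2822
O = 0.2434 / √(0.2802 × 0.2822) = 0.2434 / 0.28120 = 0.8656
O = 0.8656 > 0.6 → Yes.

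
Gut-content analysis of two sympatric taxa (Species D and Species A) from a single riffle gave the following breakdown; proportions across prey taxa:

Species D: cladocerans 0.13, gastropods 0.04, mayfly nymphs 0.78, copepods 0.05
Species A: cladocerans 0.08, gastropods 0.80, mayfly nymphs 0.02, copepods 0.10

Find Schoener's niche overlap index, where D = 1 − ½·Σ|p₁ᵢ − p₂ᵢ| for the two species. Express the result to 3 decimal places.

0.190

Σ|p₁ᵢ − p₂ᵢ| = 0.05 + 0.76 + 0.76 + 0.05 = 1.62
D = 1 − ½ × 1.62 = 1 − 0.810 = 0.19000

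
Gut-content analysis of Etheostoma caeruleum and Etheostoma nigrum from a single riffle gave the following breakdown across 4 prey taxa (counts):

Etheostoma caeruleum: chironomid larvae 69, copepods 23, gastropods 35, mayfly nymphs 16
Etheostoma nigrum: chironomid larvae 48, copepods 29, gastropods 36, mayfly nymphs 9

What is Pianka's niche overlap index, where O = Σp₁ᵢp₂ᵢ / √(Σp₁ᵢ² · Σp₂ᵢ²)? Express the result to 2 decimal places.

Proportions for Etheostoma caeruleum (n=143): 69/143=0.4825, 23/143=0.1608, 35/143=0.2448, 16/143=0.1119
Proportions for Etheostoma nigrum (n=122): 48/122=0.3934, 29/122=0.2377, 36/122=0.2951, 9/122=0.0738
Σ p₁ᵢp₂ᵢ = 0.189816 + 0.038222 + 0.072240 + 0.008258 = 0.308536
Σp_1ᵢ² = 0.4825² + 0.1608² + 0.2448² + 0.1119² = 0.232806 + 0.025857 + 0.059927 + 0.012522 = 0.331112
Σp_2ᵢ² = 0.3934² + 0.2377² + 0.2951² + 0.0738² = 0.154764 + 0.056501 + 0.087084 + 0.005446 = 0.303795
O = 0.308536 / √(0.331112 × 0.303795) = 0.308536 / 0.3171595 = 0.9728

0.97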